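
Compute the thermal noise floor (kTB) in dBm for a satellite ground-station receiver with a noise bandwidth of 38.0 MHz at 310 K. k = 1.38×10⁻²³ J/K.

P_n = kTB = 1.38×10⁻²³ × 310 × 3.80×10⁷ = 1.63×10⁻¹³ W
In dBm: 10 log₁₀(1.63×10⁻¹³ / 10⁻³) = −97.9 dBm

−97.9 dBm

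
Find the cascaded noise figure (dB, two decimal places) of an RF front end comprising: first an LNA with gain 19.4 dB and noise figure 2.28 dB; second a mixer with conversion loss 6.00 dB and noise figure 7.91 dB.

Convert to linear (a loss of L dB is a gain of −L dB): F_i = 10^(NF_i/10), G_i = 10^(G_i,dB/10)
  Stage 1: F_1 = 10^(2.28/10) = 1.690, G_1 = 10^(19.4/10) = 87.10
  Stage 2: F_2 = 10^(7.91/10) = 6.180, G_2 = 10^(−6.00/10) = 0.2512
Friis cascade:
  F = 1.690 + (6.180 − 1)/87.10 = 1.750
NF = 10 log₁₀(1.750) = 2.43 dB

2.43 dB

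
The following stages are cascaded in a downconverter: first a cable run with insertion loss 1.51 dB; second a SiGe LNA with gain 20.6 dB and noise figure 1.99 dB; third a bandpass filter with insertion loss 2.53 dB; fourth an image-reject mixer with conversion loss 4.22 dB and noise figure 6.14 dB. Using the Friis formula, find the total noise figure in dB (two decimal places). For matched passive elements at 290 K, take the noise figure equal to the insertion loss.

3.65 dB

Convert to linear (a loss of L dB is a gain of −L dB): F_i = 10^(NF_i/10), G_i = 10^(G_i,dB/10)
  Stage 1: F_1 = 10^(1.51/10) = 1.416, G_1 = 10^(−1.51/10) = 0.7063
  Stage 2: F_2 = 10^(1.99/10) = 1.581, G_2 = 10^(20.6/10) = 114.8
  Stage 3: F_3 = 10^(2.53/10) = 1.791, G_3 = 10^(−2.53/10) = 0.5585
  Stage 4: F_4 = 10^(6.14/10) = 4.111, G_4 = 10^(−4.22/10) = 0.3784
Friis cascade:
  F = 1.416 + (1.581 − 1)/0.7063 + (1.791 − 1)/81.10 + (4.111 − 1)/45.29 = 2.317
NF = 10 log₁₀(2.317) = 3.65 dB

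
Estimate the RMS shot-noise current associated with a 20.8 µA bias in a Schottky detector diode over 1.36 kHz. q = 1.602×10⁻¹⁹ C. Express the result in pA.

95.2 pA

I_n = √(2qI·B)
2qI·B = 2 × 1.602×10⁻¹⁹ × 2.08×10⁻⁵ × 1.36×10³ = 9.06×10⁻²¹ A²
I_n = √(9.06×10⁻²¹) = 9.52×10⁻¹¹ A = 95.2 pA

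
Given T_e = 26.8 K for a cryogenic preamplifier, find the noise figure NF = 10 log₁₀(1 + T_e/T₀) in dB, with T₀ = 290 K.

0.384 dB

F = 1 + T_e/T₀ = 1 + 26.8/290 = 1.09241
NF = 10 log₁₀(1.09241) = 0.384 dB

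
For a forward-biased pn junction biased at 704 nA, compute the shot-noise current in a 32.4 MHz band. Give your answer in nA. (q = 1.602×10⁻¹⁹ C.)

I_n = √(2qI·B)
2qI·B = 2 × 1.602×10⁻¹⁹ × 7.04×10⁻⁷ × 3.24×10⁷ = 7.31×10⁻¹⁸ A²
I_n = √(7.31×10⁻¹⁸) = 2.70×10⁻⁹ A = 2.70 nA

2.70 nA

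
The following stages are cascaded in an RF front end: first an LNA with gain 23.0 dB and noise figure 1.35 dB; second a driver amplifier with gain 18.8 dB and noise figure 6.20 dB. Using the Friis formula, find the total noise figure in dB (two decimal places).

1.40 dB

Convert to linear (a loss of L dB is a gain of −L dB): F_i = 10^(NF_i/10), G_i = 10^(G_i,dB/10)
  Stage 1: F_1 = 10^(1.35/10) = 1.365, G_1 = 10^(23.0/10) = 199.5
  Stage 2: F_2 = 10^(6.20/10) = 4.169, G_2 = 10^(18.8/10) = 75.86
Friis cascade:
  F = 1.365 + (4.169 − 1)/199.5 = 1.380
NF = 10 log₁₀(1.380) = 1.40 dB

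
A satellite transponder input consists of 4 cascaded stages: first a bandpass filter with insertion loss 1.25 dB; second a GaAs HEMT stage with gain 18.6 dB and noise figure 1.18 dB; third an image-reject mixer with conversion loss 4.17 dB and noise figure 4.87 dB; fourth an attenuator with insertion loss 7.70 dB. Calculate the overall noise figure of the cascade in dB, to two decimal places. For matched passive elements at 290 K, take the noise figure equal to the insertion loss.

3.06 dB

Convert to linear (a loss of L dB is a gain of −L dB): F_i = 10^(NF_i/10), G_i = 10^(G_i,dB/10)
  Stage 1: F_1 = 10^(1.25/10) = 1.334, G_1 = 10^(−1.25/10) = 0.7499
  Stage 2: F_2 = 10^(1.18/10) = 1.312, G_2 = 10^(18.6/10) = 72.44
  Stage 3: F_3 = 10^(4.87/10) = 3.069, G_3 = 10^(−4.17/10) = 0.3828
  Stage 4: F_4 = 10^(7.70/10) = 5.888, G_4 = 10^(−7.70/10) = 0.1698
Friis cascade:
  F = 1.334 + (1.312 − 1)/0.7499 + (3.069 − 1)/54.33 + (5.888 − 1)/20.80 = 2.023
NF = 10 log₁₀(2.023) = 3.06 dB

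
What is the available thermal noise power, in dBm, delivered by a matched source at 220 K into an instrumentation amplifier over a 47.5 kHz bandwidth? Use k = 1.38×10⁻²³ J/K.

−128.4 dBm

P_n = kTB = 1.38×10⁻²³ × 220 × 4.75×10⁴ = 1.44×10⁻¹⁶ W
In dBm: 10 log₁₀(1.44×10⁻¹⁶ / 10⁻³) = −128.4 dBm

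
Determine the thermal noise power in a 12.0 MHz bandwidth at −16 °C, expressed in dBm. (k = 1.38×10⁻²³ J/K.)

−103.7 dBm

T = −16 °C + 273.15 = 257.15 K
P_n = kTB = 1.38×10⁻²³ × 257.15 × 1.20×10⁷ = 4.26×10⁻¹⁴ W
In dBm: 10 log₁₀(4.26×10⁻¹⁴ / 10⁻³) = −103.7 dBm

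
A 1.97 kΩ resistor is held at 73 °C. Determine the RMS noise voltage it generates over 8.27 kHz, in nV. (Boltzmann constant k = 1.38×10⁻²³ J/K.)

T = 73 °C + 273.15 = 346.15 K
V_n = √(4kTRB)
4kTRB = 4 × 1.38×10⁻²³ × 346.15 × 1.97×10³ × 8.27×10³ = 3.11×10⁻¹³ V²
V_n = √(3.11×10⁻¹³) = 5.58×10⁻⁷ V = 558 nV

558 nV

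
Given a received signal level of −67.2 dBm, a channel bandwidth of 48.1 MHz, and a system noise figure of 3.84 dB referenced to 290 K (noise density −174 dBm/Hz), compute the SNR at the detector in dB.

26.1 dB

Noise floor: N = −174 + 10 log₁₀(B) + NF
10 log₁₀(4.81×10⁷) = 76.82 dB
N = −174 + 76.82 + 3.84 = −93.34 dBm
SNR = P_sig − N = −67.2 − (−93.34) = 26.14 dB → 26.1 dB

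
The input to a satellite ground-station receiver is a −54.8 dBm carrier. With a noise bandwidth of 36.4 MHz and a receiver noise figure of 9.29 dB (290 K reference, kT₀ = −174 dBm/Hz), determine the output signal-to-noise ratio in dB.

Noise floor: N = −174 + 10 log₁₀(B) + NF
10 log₁₀(3.64×10⁷) = 75.61 dB
N = −174 + 75.61 + 9.29 = −89.10 dBm
SNR = P_sig − N = −54.8 − (−89.10) = 34.30 dB → 34.3 dB

34.3 dB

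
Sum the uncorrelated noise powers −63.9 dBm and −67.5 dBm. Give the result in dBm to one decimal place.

Convert to linear, add, convert back:
P₁ = 4.07×10⁻¹⁰ W, P₂ = 1.78×10⁻¹⁰ W
P_tot = 5.85×10⁻¹⁰ W → 10 log₁₀(P_tot / 10⁻³) = −62.3 dBm

−62.3 dBm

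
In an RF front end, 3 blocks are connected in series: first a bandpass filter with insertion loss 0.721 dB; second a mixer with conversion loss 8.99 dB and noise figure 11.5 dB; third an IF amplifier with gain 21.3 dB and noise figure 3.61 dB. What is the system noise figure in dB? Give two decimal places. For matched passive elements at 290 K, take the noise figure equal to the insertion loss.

Convert to linear (a loss of L dB is a gain of −L dB): F_i = 10^(NF_i/10), G_i = 10^(G_i,dB/10)
  Stage 1: F_1 = 10^(0.721/10) = 1.181, G_1 = 10^(−0.721/10) = 0.8470
  Stage 2: F_2 = 10^(11.5/10) = 14.13, G_2 = 10^(−8.99/10) = 0.1262
  Stage 3: F_3 = 10^(3.61/10) = 2.296, G_3 = 10^(21.3/10) = 134.9
Friis cascade:
  F = 1.181 + (14.13 − 1)/0.8470 + (2.296 − 1)/0.1069 = 28.80
NF = 10 log₁₀(28.80) = 14.59 dB

14.59 dB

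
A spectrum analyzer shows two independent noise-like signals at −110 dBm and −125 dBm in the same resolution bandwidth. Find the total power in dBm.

Convert to linear, add, convert back:
P₁ = 1.00×10⁻¹⁴ W, P₂ = 3.16×10⁻¹⁶ W
P_tot = 1.03×10⁻¹⁴ W → 10 log₁₀(P_tot / 10⁻³) = −109.9 dBm

−109.9 dBm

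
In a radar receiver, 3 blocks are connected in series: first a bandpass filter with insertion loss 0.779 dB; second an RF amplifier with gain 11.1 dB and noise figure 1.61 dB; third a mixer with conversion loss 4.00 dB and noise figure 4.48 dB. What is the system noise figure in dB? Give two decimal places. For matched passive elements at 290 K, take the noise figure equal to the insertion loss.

Convert to linear (a loss of L dB is a gain of −L dB): F_i = 10^(NF_i/10), G_i = 10^(G_i,dB/10)
  Stage 1: F_1 = 10^(0.779/10) = 1.196, G_1 = 10^(−0.779/10) = 0.8358
  Stage 2: F_2 = 10^(1.61/10) = 1.449, G_2 = 10^(11.1/10) = 12.88
  Stage 3: F_3 = 10^(4.48/10) = 2.805, G_3 = 10^(−4.00/10) = 0.3981
Friis cascade:
  F = 1.196 + (1.449 − 1)/0.8358 + (2.805 − 1)/10.77 = 1.901
NF = 10 log₁₀(1.901) = 2.79 dB

2.79 dB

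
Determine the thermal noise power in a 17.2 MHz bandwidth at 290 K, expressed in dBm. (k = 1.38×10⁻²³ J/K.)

P_n = kTB = 1.38×10⁻²³ × 290 × 1.72×10⁷ = 6.88×10⁻¹⁴ W
In dBm: 10 log₁₀(6.88×10⁻¹⁴ / 10⁻³) = −101.6 dBm

−101.6 dBm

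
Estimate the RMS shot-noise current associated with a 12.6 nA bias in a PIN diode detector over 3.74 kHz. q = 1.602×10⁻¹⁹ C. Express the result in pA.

3.89 pA

I_n = √(2qI·B)
2qI·B = 2 × 1.602×10⁻¹⁹ × 1.26×10⁻⁸ × 3.74×10³ = 1.51×10⁻²³ A²
I_n = √(1.51×10⁻²³) = 3.89×10⁻¹² A = 3.89 pA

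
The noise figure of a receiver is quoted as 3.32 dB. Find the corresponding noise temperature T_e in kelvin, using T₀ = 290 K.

F = 10^(3.32/10) = 2.14783
T_e = (F − 1)·T₀ = (2.14783 − 1) × 290 = 333 K

333 K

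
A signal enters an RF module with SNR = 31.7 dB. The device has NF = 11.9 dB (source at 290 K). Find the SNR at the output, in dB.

19.8 dB

By definition F = SNR_in/SNR_out, so in dB: SNR_out = SNR_in − NF
SNR_out = 31.7 − 11.9 = 19.8 dB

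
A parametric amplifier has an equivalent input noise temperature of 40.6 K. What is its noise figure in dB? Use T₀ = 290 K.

0.569 dB

F = 1 + T_e/T₀ = 1 + 40.6/290 = 1.14
NF = 10 log₁₀(1.14) = 0.569 dB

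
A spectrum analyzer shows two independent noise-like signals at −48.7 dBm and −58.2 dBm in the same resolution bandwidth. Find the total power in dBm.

−48.2 dBm

Convert to linear, add, convert back:
P₁ = 1.35×10⁻⁸ W, P₂ = 1.51×10⁻⁹ W
P_tot = 1.50×10⁻⁸ W → 10 log₁₀(P_tot / 10⁻³) = −48.2 dBm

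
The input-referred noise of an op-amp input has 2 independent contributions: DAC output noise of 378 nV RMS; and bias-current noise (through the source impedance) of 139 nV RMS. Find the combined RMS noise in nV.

403 nV

Uncorrelated sources add in power (mean-square): V_tot = √(ΣV_i²)
V_tot = √[(3.78×10⁻⁷)² + (1.39×10⁻⁷)²] = 4.03×10⁻⁷ V = 403 nV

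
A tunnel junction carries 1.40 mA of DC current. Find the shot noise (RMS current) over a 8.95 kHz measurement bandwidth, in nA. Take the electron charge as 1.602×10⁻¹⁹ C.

2.00 nA

I_n = √(2qI·B)
2qI·B = 2 × 1.602×10⁻¹⁹ × 1.40×10⁻³ × 8.95×10³ = 4.01×10⁻¹⁸ A²
I_n = √(4.01×10⁻¹⁸) = 2.00×10⁻⁹ A = 2.00 nA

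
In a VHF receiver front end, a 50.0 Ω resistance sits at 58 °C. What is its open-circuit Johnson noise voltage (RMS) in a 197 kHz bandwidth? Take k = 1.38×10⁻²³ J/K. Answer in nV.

424 nV

T = 58 °C + 273.15 = 331.15 K
V_n = √(4kTRB)
4kTRB = 4 × 1.38×10⁻²³ × 331.15 × 5.00×10¹ × 1.97×10⁵ = 1.80×10⁻¹³ V²
V_n = √(1.80×10⁻¹³) = 4.24×10⁻⁷ V = 424 nV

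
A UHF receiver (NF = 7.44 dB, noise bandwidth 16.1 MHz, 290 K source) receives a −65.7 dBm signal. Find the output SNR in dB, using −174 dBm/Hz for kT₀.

Noise floor: N = −174 + 10 log₁₀(B) + NF
10 log₁₀(1.61×10⁷) = 72.07 dB
N = −174 + 72.07 + 7.44 = −94.49 dBm
SNR = P_sig − N = −65.7 − (−94.49) = 28.79 dB → 28.8 dB

28.8 dB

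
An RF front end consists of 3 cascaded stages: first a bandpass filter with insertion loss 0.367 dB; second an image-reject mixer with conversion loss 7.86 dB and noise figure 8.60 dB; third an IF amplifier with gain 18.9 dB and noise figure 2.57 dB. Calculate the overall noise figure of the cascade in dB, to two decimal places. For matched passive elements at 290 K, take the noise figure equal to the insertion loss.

11.22 dB

Convert to linear (a loss of L dB is a gain of −L dB): F_i = 10^(NF_i/10), G_i = 10^(G_i,dB/10)
  Stage 1: F_1 = 10^(0.367/10) = 1.088, G_1 = 10^(−0.367/10) = 0.9190
  Stage 2: F_2 = 10^(8.60/10) = 7.244, G_2 = 10^(−7.86/10) = 0.1637
  Stage 3: F_3 = 10^(2.57/10) = 1.807, G_3 = 10^(18.9/10) = 77.62
Friis cascade:
  F = 1.088 + (7.244 − 1)/0.9190 + (1.807 − 1)/0.1504 = 13.25
NF = 10 log₁₀(13.25) = 11.22 dB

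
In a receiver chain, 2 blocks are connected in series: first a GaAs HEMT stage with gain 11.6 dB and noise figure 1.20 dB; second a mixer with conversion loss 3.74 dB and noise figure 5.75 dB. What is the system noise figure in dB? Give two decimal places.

Convert to linear (a loss of L dB is a gain of −L dB): F_i = 10^(NF_i/10), G_i = 10^(G_i,dB/10)
  Stage 1: F_1 = 10^(1.20/10) = 1.318, G_1 = 10^(11.6/10) = 14.45
  Stage 2: F_2 = 10^(5.75/10) = 3.758, G_2 = 10^(−3.74/10) = 0.4227
Friis cascade:
  F = 1.318 + (3.758 − 1)/14.45 = 1.509
NF = 10 log₁₀(1.509) = 1.79 dB

1.79 dB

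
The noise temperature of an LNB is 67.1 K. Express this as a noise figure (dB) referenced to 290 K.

0.904 dB

F = 1 + T_e/T₀ = 1 + 67.1/290 = 1.23138
NF = 10 log₁₀(1.23138) = 0.904 dB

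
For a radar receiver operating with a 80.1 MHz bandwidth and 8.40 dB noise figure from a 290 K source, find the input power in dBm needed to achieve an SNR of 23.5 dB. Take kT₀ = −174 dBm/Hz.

Sensitivity = −174 + 10 log₁₀(B) + NF + SNR_min
= −174 + 79.04 + 8.40 + 23.5
= −63.06 dBm → −63.1 dBm

−63.1 dBm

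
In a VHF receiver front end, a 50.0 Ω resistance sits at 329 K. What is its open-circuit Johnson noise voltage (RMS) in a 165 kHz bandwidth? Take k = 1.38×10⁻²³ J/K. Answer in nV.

387 nV

V_n = √(4kTRB)
4kTRB = 4 × 1.38×10⁻²³ × 329 × 5.00×10¹ × 1.65×10⁵ = 1.50×10⁻¹³ V²
V_n = √(1.50×10⁻¹³) = 3.87×10⁻⁷ V = 387 nV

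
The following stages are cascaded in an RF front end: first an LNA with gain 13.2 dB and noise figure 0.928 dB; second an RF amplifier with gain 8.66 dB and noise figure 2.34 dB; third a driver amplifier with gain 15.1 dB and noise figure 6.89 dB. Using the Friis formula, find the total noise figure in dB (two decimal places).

Convert to linear (a loss of L dB is a gain of −L dB): F_i = 10^(NF_i/10), G_i = 10^(G_i,dB/10)
  Stage 1: F_1 = 10^(0.928/10) = 1.238, G_1 = 10^(13.2/10) = 20.89
  Stage 2: F_2 = 10^(2.34/10) = 1.714, G_2 = 10^(8.66/10) = 7.345
  Stage 3: F_3 = 10^(6.89/10) = 4.887, G_3 = 10^(15.1/10) = 32.36
Friis cascade:
  F = 1.238 + (1.714 − 1)/20.89 + (4.887 − 1)/153.5 = 1.298
NF = 10 log₁₀(1.298) = 1.13 dB

1.13 dB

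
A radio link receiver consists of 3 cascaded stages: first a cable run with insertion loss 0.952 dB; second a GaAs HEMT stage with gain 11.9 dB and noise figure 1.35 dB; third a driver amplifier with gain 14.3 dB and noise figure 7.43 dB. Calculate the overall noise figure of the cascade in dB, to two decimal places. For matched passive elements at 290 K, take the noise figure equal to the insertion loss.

Convert to linear (a loss of L dB is a gain of −L dB): F_i = 10^(NF_i/10), G_i = 10^(G_i,dB/10)
  Stage 1: F_1 = 10^(0.952/10) = 1.245, G_1 = 10^(−0.952/10) = 0.8032
  Stage 2: F_2 = 10^(1.35/10) = 1.365, G_2 = 10^(11.9/10) = 15.49
  Stage 3: F_3 = 10^(7.43/10) = 5.534, G_3 = 10^(14.3/10) = 26.92
Friis cascade:
  F = 1.245 + (1.365 − 1)/0.8032 + (5.534 − 1)/12.44 = 2.063
NF = 10 log₁₀(2.063) = 3.15 dB

3.15 dB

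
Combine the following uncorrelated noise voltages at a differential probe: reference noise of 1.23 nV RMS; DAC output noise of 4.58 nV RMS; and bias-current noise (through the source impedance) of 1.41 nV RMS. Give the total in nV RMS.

4.95 nV

Uncorrelated sources add in power (mean-square): V_tot = √(ΣV_i²)
V_tot = √[(1.23×10⁻⁹)² + (4.58×10⁻⁹)² + (1.41×10⁻⁹)²] = 4.95×10⁻⁹ V = 4.95 nV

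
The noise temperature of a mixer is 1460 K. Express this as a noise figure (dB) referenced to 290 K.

F = 1 + T_e/T₀ = 1 + 1460/290 = 6.03448
NF = 10 log₁₀(6.03448) = 7.81 dB

7.81 dB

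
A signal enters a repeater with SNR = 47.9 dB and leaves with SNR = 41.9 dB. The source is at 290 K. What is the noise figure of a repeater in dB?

NF (dB) = SNR_in(dB) − SNR_out(dB) when the source is at T₀
NF = 47.9 − 41.9 = 6.0 dB

6.0 dB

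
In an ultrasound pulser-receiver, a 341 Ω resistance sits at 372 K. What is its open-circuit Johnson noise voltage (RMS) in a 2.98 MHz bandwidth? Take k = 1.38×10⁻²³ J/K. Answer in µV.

4.57 µV

V_n = √(4kTRB)
4kTRB = 4 × 1.38×10⁻²³ × 372 × 3.41×10² × 2.98×10⁶ = 2.09×10⁻¹¹ V²
V_n = √(2.09×10⁻¹¹) = 4.57×10⁻⁶ V = 4.57 µV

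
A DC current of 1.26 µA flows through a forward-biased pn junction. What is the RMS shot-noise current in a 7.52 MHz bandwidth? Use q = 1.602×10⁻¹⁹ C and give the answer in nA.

1.74 nA

I_n = √(2qI·B)
2qI·B = 2 × 1.602×10⁻¹⁹ × 1.26×10⁻⁶ × 7.52×10⁶ = 3.04×10⁻¹⁸ A²
I_n = √(3.04×10⁻¹⁸) = 1.74×10⁻⁹ A = 1.74 nA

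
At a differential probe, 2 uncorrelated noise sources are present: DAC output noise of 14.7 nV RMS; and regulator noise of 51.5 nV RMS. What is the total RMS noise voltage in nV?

53.6 nV

Uncorrelated sources add in power (mean-square): V_tot = √(ΣV_i²)
V_tot = √[(1.47×10⁻⁸)² + (5.15×10⁻⁸)²] = 5.36×10⁻⁸ V = 53.6 nV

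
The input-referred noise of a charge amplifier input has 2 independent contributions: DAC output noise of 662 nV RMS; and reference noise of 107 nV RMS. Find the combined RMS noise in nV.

671 nV

Uncorrelated sources add in power (mean-square): V_tot = √(ΣV_i²)
V_tot = √[(6.62×10⁻⁷)² + (1.07×10⁻⁷)²] = 6.71×10⁻⁷ V = 671 nV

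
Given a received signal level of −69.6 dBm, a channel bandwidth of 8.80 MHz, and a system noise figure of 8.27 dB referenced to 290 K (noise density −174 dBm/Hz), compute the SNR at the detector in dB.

Noise floor: N = −174 + 10 log₁₀(B) + NF
10 log₁₀(8.80×10⁶) = 69.44 dB
N = −174 + 69.44 + 8.27 = −96.29 dBm
SNR = P_sig − N = −69.6 − (−96.29) = 26.69 dB → 26.7 dB

26.7 dB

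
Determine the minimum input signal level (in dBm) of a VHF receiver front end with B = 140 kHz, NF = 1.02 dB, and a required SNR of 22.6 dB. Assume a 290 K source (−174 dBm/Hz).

−98.9 dBm

Sensitivity = −174 + 10 log₁₀(B) + NF + SNR_min
= −174 + 51.46 + 1.02 + 22.6
= −98.92 dBm → −98.9 dBm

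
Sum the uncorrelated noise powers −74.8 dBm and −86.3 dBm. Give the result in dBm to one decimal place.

Convert to linear, add, convert back:
P₁ = 3.31×10⁻¹¹ W, P₂ = 2.34×10⁻¹² W
P_tot = 3.55×10⁻¹¹ W → 10 log₁₀(P_tot / 10⁻³) = −74.5 dBm

−74.5 dBm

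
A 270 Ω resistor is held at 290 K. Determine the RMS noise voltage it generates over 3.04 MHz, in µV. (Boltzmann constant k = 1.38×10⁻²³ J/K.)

V_n = √(4kTRB)
4kTRB = 4 × 1.38×10⁻²³ × 290 × 2.70×10² × 3.04×10⁶ = 1.31×10⁻¹¹ V²
V_n = √(1.31×10⁻¹¹) = 3.62×10⁻⁶ V = 3.62 µV

3.62 µV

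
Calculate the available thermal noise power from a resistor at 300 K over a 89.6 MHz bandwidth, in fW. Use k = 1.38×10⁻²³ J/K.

P_n = kTB = 1.38×10⁻²³ × 300 × 8.96×10⁷ = 3.71×10⁻¹³ W = 371 fW

371 fW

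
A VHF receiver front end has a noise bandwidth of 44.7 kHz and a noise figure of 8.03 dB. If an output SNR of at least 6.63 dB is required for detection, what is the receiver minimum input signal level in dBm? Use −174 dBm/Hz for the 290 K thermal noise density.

Sensitivity = −174 + 10 log₁₀(B) + NF + SNR_min
= −174 + 46.5 + 8.03 + 6.63
= −112.84 dBm → −112.8 dBm

−112.8 dBm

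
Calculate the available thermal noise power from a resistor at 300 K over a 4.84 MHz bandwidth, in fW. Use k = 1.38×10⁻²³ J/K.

P_n = kTB = 1.38×10⁻²³ × 300 × 4.84×10⁶ = 2.00×10⁻¹⁴ W = 20.0 fW

20.0 fW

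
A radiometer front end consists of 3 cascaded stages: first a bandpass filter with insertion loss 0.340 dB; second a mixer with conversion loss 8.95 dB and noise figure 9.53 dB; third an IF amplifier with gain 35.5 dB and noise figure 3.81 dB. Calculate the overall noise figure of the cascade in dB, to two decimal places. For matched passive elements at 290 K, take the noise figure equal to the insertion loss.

Convert to linear (a loss of L dB is a gain of −L dB): F_i = 10^(NF_i/10), G_i = 10^(G_i,dB/10)
  Stage 1: F_1 = 10^(0.340/10) = 1.081, G_1 = 10^(−0.340/10) = 0.9247
  Stage 2: F_2 = 10^(9.53/10) = 8.974, G_2 = 10^(−8.95/10) = 0.1274
  Stage 3: F_3 = 10^(3.81/10) = 2.404, G_3 = 10^(35.5/10) = 3548
Friis cascade:
  F = 1.081 + (8.974 − 1)/0.9247 + (2.404 − 1)/0.1178 = 21.63
NF = 10 log₁₀(21.63) = 13.35 dB

13.35 dB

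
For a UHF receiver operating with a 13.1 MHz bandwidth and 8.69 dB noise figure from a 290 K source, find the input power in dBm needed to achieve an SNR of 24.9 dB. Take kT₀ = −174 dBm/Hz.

−69.2 dBm

Sensitivity = −174 + 10 log₁₀(B) + NF + SNR_min
= −174 + 71.17 + 8.69 + 24.9
= −69.24 dBm → −69.2 dBm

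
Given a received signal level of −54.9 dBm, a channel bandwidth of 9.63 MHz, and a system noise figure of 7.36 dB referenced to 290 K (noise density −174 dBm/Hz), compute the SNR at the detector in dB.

Noise floor: N = −174 + 10 log₁₀(B) + NF
10 log₁₀(9.63×10⁶) = 69.84 dB
N = −174 + 69.84 + 7.36 = −96.80 dBm
SNR = P_sig − N = −54.9 − (−96.80) = 41.90 dB → 41.9 dB

41.9 dB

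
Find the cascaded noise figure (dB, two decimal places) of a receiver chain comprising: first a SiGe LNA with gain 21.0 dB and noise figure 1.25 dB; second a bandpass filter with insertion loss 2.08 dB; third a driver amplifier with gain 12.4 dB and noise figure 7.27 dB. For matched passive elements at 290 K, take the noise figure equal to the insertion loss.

Convert to linear (a loss of L dB is a gain of −L dB): F_i = 10^(NF_i/10), G_i = 10^(G_i,dB/10)
  Stage 1: F_1 = 10^(1.25/10) = 1.334, G_1 = 10^(21.0/10) = 125.9
  Stage 2: F_2 = 10^(2.08/10) = 1.614, G_2 = 10^(−2.08/10) = 0.6194
  Stage 3: F_3 = 10^(7.27/10) = 5.333, G_3 = 10^(12.4/10) = 17.38
Friis cascade:
  F = 1.334 + (1.614 − 1)/125.9 + (5.333 − 1)/77.98 = 1.394
NF = 10 log₁₀(1.394) = 1.44 dB

1.44 dB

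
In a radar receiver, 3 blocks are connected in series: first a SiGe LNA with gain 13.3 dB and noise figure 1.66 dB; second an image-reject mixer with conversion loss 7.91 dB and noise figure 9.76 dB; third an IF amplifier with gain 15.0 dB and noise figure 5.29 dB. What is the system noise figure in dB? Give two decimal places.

4.06 dB

Convert to linear (a loss of L dB is a gain of −L dB): F_i = 10^(NF_i/10), G_i = 10^(G_i,dB/10)
  Stage 1: F_1 = 10^(1.66/10) = 1.466, G_1 = 10^(13.3/10) = 21.38
  Stage 2: F_2 = 10^(9.76/10) = 9.462, G_2 = 10^(−7.91/10) = 0.1618
  Stage 3: F_3 = 10^(5.29/10) = 3.381, G_3 = 10^(15.0/10) = 31.62
Friis cascade:
  F = 1.466 + (9.462 − 1)/21.38 + (3.381 − 1)/3.459 = 2.550
NF = 10 log₁₀(2.550) = 4.06 dB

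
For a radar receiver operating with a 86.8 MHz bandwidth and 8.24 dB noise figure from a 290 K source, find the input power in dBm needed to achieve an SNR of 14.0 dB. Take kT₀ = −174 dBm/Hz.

−72.4 dBm

Sensitivity = −174 + 10 log₁₀(B) + NF + SNR_min
= −174 + 79.39 + 8.24 + 14.0
= −72.37 dBm → −72.4 dBm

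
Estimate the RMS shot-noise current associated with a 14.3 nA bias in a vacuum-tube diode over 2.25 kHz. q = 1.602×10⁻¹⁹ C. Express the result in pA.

3.21 pA

I_n = √(2qI·B)
2qI·B = 2 × 1.602×10⁻¹⁹ × 1.43×10⁻⁸ × 2.25×10³ = 1.03×10⁻²³ A²
I_n = √(1.03×10⁻²³) = 3.21×10⁻¹² A = 3.21 pA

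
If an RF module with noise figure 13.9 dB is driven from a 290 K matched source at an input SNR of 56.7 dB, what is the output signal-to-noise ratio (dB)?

42.8 dB

By definition F = SNR_in/SNR_out, so in dB: SNR_out = SNR_in − NF
SNR_out = 56.7 − 13.9 = 42.8 dB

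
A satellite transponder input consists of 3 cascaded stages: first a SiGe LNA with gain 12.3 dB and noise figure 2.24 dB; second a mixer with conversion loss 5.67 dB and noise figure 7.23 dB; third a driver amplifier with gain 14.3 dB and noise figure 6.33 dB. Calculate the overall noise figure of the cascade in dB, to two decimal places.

Convert to linear (a loss of L dB is a gain of −L dB): F_i = 10^(NF_i/10), G_i = 10^(G_i,dB/10)
  Stage 1: F_1 = 10^(2.24/10) = 1.675, G_1 = 10^(12.3/10) = 16.98
  Stage 2: F_2 = 10^(7.23/10) = 5.284, G_2 = 10^(−5.67/10) = 0.2710
  Stage 3: F_3 = 10^(6.33/10) = 4.295, G_3 = 10^(14.3/10) = 26.92
Friis cascade:
  F = 1.675 + (5.284 − 1)/16.98 + (4.295 − 1)/4.603 = 2.643
NF = 10 log₁₀(2.643) = 4.22 dB

4.22 dB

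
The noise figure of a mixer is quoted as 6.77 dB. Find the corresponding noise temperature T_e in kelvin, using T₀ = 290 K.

1088 K

F = 10^(6.77/10) = 4.75335
T_e = (F − 1)·T₀ = (4.75335 − 1) × 290 = 1088 K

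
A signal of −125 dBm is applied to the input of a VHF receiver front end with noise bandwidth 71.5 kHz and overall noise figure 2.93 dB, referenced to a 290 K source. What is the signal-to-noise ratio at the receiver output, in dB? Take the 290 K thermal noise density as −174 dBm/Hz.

−2.5 dB

Noise floor: N = −174 + 10 log₁₀(B) + NF
10 log₁₀(7.15×10⁴) = 48.54 dB
N = −174 + 48.54 + 2.93 = −122.53 dBm
SNR = P_sig − N = −125 − (−122.53) = −2.47 dB → −2.5 dB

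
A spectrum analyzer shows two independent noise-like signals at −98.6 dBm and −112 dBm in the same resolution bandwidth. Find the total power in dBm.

Convert to linear, add, convert back:
P₁ = 1.38×10⁻¹³ W, P₂ = 6.31×10⁻¹⁵ W
P_tot = 1.44×10⁻¹³ W → 10 log₁₀(P_tot / 10⁻³) = −98.4 dBm

−98.4 dBm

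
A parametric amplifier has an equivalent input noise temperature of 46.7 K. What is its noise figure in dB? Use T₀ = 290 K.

F = 1 + T_e/T₀ = 1 + 46.7/290 = 1.16103
NF = 10 log₁₀(1.16103) = 0.648 dB

0.648 dB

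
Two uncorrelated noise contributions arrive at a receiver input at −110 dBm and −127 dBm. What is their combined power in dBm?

−109.9 dBm

Convert to linear, add, convert back:
P₁ = 1.00×10⁻¹⁴ W, P₂ = 2.00×10⁻¹⁶ W
P_tot = 1.02×10⁻¹⁴ W → 10 log₁₀(P_tot / 10⁻³) = −109.9 dBm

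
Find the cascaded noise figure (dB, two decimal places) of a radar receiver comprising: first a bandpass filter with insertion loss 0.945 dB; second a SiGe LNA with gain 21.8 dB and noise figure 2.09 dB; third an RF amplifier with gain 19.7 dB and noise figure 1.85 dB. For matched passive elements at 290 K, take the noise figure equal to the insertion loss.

3.04 dB

Convert to linear (a loss of L dB is a gain of −L dB): F_i = 10^(NF_i/10), G_i = 10^(G_i,dB/10)
  Stage 1: F_1 = 10^(0.945/10) = 1.243, G_1 = 10^(−0.945/10) = 0.8045
  Stage 2: F_2 = 10^(2.09/10) = 1.618, G_2 = 10^(21.8/10) = 151.4
  Stage 3: F_3 = 10^(1.85/10) = 1.531, G_3 = 10^(19.7/10) = 93.33
Friis cascade:
  F = 1.243 + (1.618 − 1)/0.8045 + (1.531 − 1)/121.8 = 2.016
NF = 10 log₁₀(2.016) = 3.04 dB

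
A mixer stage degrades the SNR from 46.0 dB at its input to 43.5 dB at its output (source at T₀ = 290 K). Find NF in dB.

NF (dB) = SNR_in(dB) − SNR_out(dB) when the source is at T₀
NF = 46.0 − 43.5 = 2.5 dB

2.5 dB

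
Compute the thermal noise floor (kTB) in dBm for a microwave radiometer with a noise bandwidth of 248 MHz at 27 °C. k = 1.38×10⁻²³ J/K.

−89.9 dBm

T = 27 °C + 273.15 = 300.15 K
P_n = kTB = 1.38×10⁻²³ × 300.15 × 2.48×10⁸ = 1.03×10⁻¹² W
In dBm: 10 log₁₀(1.03×10⁻¹² / 10⁻³) = −89.9 dBm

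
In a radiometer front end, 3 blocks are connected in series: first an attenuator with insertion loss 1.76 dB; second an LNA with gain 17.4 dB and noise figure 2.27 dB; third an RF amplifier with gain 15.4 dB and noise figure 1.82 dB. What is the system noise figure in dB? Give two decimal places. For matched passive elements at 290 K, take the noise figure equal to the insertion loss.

4.05 dB

Convert to linear (a loss of L dB is a gain of −L dB): F_i = 10^(NF_i/10), G_i = 10^(G_i,dB/10)
  Stage 1: F_1 = 10^(1.76/10) = 1.500, G_1 = 10^(−1.76/10) = 0.6668
  Stage 2: F_2 = 10^(2.27/10) = 1.687, G_2 = 10^(17.4/10) = 54.95
  Stage 3: F_3 = 10^(1.82/10) = 1.521, G_3 = 10^(15.4/10) = 34.67
Friis cascade:
  F = 1.500 + (1.687 − 1)/0.6668 + (1.521 − 1)/36.64 = 2.544
NF = 10 log₁₀(2.544) = 4.05 dB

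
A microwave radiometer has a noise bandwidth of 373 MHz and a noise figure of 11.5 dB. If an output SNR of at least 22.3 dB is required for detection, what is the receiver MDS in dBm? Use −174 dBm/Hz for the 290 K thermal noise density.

Sensitivity = −174 + 10 log₁₀(B) + NF + SNR_min
= −174 + 85.72 + 11.5 + 22.3
= −54.48 dBm → −54.5 dBm

−54.5 dBm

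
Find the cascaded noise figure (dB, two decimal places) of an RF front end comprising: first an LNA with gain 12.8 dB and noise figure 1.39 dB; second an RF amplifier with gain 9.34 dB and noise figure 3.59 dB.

1.60 dB

Convert to linear (a loss of L dB is a gain of −L dB): F_i = 10^(NF_i/10), G_i = 10^(G_i,dB/10)
  Stage 1: F_1 = 10^(1.39/10) = 1.377, G_1 = 10^(12.8/10) = 19.05
  Stage 2: F_2 = 10^(3.59/10) = 2.286, G_2 = 10^(9.34/10) = 8.590
Friis cascade:
  F = 1.377 + (2.286 − 1)/19.05 = 1.445
NF = 10 log₁₀(1.445) = 1.60 dB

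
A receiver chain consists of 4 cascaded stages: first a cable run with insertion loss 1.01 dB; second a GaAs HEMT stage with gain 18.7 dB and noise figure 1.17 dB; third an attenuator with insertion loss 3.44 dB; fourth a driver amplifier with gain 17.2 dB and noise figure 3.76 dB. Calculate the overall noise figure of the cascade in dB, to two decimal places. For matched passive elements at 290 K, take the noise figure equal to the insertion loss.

2.37 dB

Convert to linear (a loss of L dB is a gain of −L dB): F_i = 10^(NF_i/10), G_i = 10^(G_i,dB/10)
  Stage 1: F_1 = 10^(1.01/10) = 1.262, G_1 = 10^(−1.01/10) = 0.7925
  Stage 2: F_2 = 10^(1.17/10) = 1.309, G_2 = 10^(18.7/10) = 74.13
  Stage 3: F_3 = 10^(3.44/10) = 2.208, G_3 = 10^(−3.44/10) = 0.4529
  Stage 4: F_4 = 10^(3.76/10) = 2.377, G_4 = 10^(17.2/10) = 52.48
Friis cascade:
  F = 1.262 + (1.309 − 1)/0.7925 + (2.208 − 1)/58.75 + (2.377 − 1)/26.61 = 1.724
NF = 10 log₁₀(1.724) = 2.37 dB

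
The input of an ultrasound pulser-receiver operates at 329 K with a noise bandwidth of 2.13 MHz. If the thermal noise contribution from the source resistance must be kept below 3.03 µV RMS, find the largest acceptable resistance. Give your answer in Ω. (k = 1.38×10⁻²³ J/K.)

Johnson–Nyquist: V_n = √(4kTRB) ⇒ R = V_n² / (4kTB)
4kTB = 4 × 1.38×10⁻²³ × 329 × 2.13×10⁶ = 3.87×10⁻¹⁴
R = (3.03×10⁻⁶)² / 3.87×10⁻¹⁴ = 2.37×10² Ω = 237 Ω

237 Ω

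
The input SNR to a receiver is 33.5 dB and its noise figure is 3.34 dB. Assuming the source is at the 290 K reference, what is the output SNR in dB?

30.16 dB

By definition F = SNR_in/SNR_out, so in dB: SNR_out = SNR_in − NF
SNR_out = 33.5 − 3.34 = 30.16 dB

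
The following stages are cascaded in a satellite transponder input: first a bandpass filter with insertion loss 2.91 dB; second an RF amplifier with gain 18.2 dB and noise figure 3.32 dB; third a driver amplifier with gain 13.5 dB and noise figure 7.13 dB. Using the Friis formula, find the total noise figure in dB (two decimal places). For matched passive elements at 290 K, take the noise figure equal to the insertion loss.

Convert to linear (a loss of L dB is a gain of −L dB): F_i = 10^(NF_i/10), G_i = 10^(G_i,dB/10)
  Stage 1: F_1 = 10^(2.91/10) = 1.954, G_1 = 10^(−2.91/10) = 0.5117
  Stage 2: F_2 = 10^(3.32/10) = 2.148, G_2 = 10^(18.2/10) = 66.07
  Stage 3: F_3 = 10^(7.13/10) = 5.164, G_3 = 10^(13.5/10) = 22.39
Friis cascade:
  F = 1.954 + (2.148 − 1)/0.5117 + (5.164 − 1)/33.81 = 4.321
NF = 10 log₁₀(4.321) = 6.36 dB

6.36 dB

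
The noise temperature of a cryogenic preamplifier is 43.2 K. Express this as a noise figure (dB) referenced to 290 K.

0.603 dB

F = 1 + T_e/T₀ = 1 + 43.2/290 = 1.14897
NF = 10 log₁₀(1.14897) = 0.603 dB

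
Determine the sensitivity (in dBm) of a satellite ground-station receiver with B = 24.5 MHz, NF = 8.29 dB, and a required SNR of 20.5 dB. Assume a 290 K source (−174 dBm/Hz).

Sensitivity = −174 + 10 log₁₀(B) + NF + SNR_min
= −174 + 73.89 + 8.29 + 20.5
= −71.32 dBm → −71.3 dBm

−71.3 dBm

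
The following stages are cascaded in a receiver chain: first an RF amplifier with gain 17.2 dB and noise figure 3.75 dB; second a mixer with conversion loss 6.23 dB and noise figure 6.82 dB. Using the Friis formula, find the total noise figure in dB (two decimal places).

Convert to linear (a loss of L dB is a gain of −L dB): F_i = 10^(NF_i/10), G_i = 10^(G_i,dB/10)
  Stage 1: F_1 = 10^(3.75/10) = 2.371, G_1 = 10^(17.2/10) = 52.48
  Stage 2: F_2 = 10^(6.82/10) = 4.808, G_2 = 10^(−6.23/10) = 0.2382
Friis cascade:
  F = 2.371 + (4.808 − 1)/52.48 = 2.444
NF = 10 log₁₀(2.444) = 3.88 dB

3.88 dB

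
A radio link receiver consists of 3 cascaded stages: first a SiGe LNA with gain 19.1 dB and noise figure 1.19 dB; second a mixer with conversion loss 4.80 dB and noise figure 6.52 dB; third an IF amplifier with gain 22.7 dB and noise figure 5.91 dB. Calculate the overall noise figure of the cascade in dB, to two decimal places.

Convert to linear (a loss of L dB is a gain of −L dB): F_i = 10^(NF_i/10), G_i = 10^(G_i,dB/10)
  Stage 1: F_1 = 10^(1.19/10) = 1.315, G_1 = 10^(19.1/10) = 81.28
  Stage 2: F_2 = 10^(6.52/10) = 4.487, G_2 = 10^(−4.80/10) = 0.3311
  Stage 3: F_3 = 10^(5.91/10) = 3.899, G_3 = 10^(22.7/10) = 186.2
Friis cascade:
  F = 1.315 + (4.487 − 1)/81.28 + (3.899 − 1)/26.92 = 1.466
NF = 10 log₁₀(1.466) = 1.66 dB

1.66 dB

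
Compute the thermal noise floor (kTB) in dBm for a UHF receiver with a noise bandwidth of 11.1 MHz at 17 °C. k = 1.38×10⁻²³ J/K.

−103.5 dBm

T = 17 °C + 273.15 = 290.15 K
P_n = kTB = 1.38×10⁻²³ × 290.15 × 1.11×10⁷ = 4.44×10⁻¹⁴ W
In dBm: 10 log₁₀(4.44×10⁻¹⁴ / 10⁻³) = −103.5 dBm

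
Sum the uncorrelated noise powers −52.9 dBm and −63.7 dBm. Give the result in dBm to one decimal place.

Convert to linear, add, convert back:
P₁ = 5.13×10⁻⁹ W, P₂ = 4.27×10⁻¹⁰ W
P_tot = 5.56×10⁻⁹ W → 10 log₁₀(P_tot / 10⁻³) = −52.6 dBm

−52.6 dBm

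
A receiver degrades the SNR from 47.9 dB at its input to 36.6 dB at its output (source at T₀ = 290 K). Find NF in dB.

NF (dB) = SNR_in(dB) − SNR_out(dB) when the source is at T₀
NF = 47.9 − 36.6 = 11.3 dB

11.3 dB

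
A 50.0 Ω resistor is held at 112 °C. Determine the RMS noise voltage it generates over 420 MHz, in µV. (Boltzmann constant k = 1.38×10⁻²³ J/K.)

T = 112 °C + 273.15 = 385.15 K
V_n = √(4kTRB)
4kTRB = 4 × 1.38×10⁻²³ × 385.15 × 5.00×10¹ × 4.20×10⁸ = 4.46×10⁻¹⁰ V²
V_n = √(4.46×10⁻¹⁰) = 2.11×10⁻⁵ V = 21.1 µV

21.1 µV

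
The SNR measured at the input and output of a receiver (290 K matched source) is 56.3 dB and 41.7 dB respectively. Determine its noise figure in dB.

NF (dB) = SNR_in(dB) − SNR_out(dB) when the source is at T₀
NF = 56.3 − 41.7 = 14.6 dB

14.6 dB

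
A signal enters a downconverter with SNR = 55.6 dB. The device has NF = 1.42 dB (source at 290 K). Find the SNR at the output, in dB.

54.18 dB

By definition F = SNR_in/SNR_out, so in dB: SNR_out = SNR_in − NF
SNR_out = 55.6 − 1.42 = 54.18 dB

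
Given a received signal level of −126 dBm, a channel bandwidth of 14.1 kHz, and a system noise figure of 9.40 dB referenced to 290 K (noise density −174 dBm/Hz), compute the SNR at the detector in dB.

−2.9 dB

Noise floor: N = −174 + 10 log₁₀(B) + NF
10 log₁₀(1.41×10⁴) = 41.49 dB
N = −174 + 41.49 + 9.40 = −123.11 dBm
SNR = P_sig − N = −126 − (−123.11) = −2.89 dB → −2.9 dB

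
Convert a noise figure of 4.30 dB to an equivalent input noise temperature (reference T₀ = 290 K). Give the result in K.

F = 10^(4.30/10) = 2.69153
T_e = (F − 1)·T₀ = (2.69153 − 1) × 290 = 491 K

491 K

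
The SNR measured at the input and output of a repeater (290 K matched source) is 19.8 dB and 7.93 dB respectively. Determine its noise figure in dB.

NF (dB) = SNR_in(dB) − SNR_out(dB) when the source is at T₀
NF = 19.8 − 7.93 = 11.87 dB

11.87 dB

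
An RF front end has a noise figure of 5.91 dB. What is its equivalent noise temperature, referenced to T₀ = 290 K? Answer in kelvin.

841 K

F = 10^(5.91/10) = 3.89942
T_e = (F − 1)·T₀ = (3.89942 − 1) × 290 = 841 K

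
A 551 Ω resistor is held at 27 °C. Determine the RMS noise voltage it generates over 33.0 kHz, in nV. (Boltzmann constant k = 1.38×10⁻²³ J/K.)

T = 27 °C + 273.15 = 300.15 K
V_n = √(4kTRB)
4kTRB = 4 × 1.38×10⁻²³ × 300.15 × 5.51×10² × 3.30×10⁴ = 3.01×10⁻¹³ V²
V_n = √(3.01×10⁻¹³) = 5.49×10⁻⁷ V = 549 nV

549 nV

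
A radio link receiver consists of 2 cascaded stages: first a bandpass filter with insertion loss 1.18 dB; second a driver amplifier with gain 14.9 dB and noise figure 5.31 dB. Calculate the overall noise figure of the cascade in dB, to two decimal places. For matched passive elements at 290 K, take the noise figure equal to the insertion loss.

6.49 dB

Convert to linear (a loss of L dB is a gain of −L dB): F_i = 10^(NF_i/10), G_i = 10^(G_i,dB/10)
  Stage 1: F_1 = 10^(1.18/10) = 1.312, G_1 = 10^(−1.18/10) = 0.7621
  Stage 2: F_2 = 10^(5.31/10) = 3.396, G_2 = 10^(14.9/10) = 30.90
Friis cascade:
  F = 1.312 + (3.396 − 1)/0.7621 = 4.457
NF = 10 log₁₀(4.457) = 6.49 dB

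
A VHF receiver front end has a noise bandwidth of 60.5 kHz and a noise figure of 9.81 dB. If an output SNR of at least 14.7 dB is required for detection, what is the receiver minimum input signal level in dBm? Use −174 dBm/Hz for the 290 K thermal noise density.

−101.7 dBm

Sensitivity = −174 + 10 log₁₀(B) + NF + SNR_min
= −174 + 47.82 + 9.81 + 14.7
= −101.67 dBm → −101.7 dBm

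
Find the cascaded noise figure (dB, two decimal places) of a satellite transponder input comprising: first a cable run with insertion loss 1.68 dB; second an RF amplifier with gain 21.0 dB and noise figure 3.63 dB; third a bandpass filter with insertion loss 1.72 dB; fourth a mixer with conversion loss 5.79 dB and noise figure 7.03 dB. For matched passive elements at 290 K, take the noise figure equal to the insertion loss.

Convert to linear (a loss of L dB is a gain of −L dB): F_i = 10^(NF_i/10), G_i = 10^(G_i,dB/10)
  Stage 1: F_1 = 10^(1.68/10) = 1.472, G_1 = 10^(−1.68/10) = 0.6792
  Stage 2: F_2 = 10^(3.63/10) = 2.307, G_2 = 10^(21.0/10) = 125.9
  Stage 3: F_3 = 10^(1.72/10) = 1.486, G_3 = 10^(−1.72/10) = 0.6730
  Stage 4: F_4 = 10^(7.03/10) = 5.047, G_4 = 10^(−5.79/10) = 0.2636
Friis cascade:
  F = 1.472 + (2.307 − 1)/0.6792 + (1.486 − 1)/85.51 + (5.047 − 1)/57.54 = 3.472
NF = 10 log₁₀(3.472) = 5.41 dB

5.41 dB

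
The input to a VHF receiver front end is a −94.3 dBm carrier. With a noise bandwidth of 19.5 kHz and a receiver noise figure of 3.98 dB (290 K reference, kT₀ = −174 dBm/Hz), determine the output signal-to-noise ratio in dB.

32.8 dB

Noise floor: N = −174 + 10 log₁₀(B) + NF
10 log₁₀(1.95×10⁴) = 42.9 dB
N = −174 + 42.9 + 3.98 = −127.12 dBm
SNR = P_sig − N = −94.3 − (−127.12) = 32.82 dB → 32.8 dB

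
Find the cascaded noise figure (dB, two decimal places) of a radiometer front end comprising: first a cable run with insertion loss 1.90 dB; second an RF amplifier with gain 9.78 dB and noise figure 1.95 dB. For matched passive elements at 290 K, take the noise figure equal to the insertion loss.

3.85 dB

Convert to linear (a loss of L dB is a gain of −L dB): F_i = 10^(NF_i/10), G_i = 10^(G_i,dB/10)
  Stage 1: F_1 = 10^(1.90/10) = 1.549, G_1 = 10^(−1.90/10) = 0.6457
  Stage 2: F_2 = 10^(1.95/10) = 1.567, G_2 = 10^(9.78/10) = 9.506
Friis cascade:
  F = 1.549 + (1.567 − 1)/0.6457 = 2.427
NF = 10 log₁₀(2.427) = 3.85 dB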